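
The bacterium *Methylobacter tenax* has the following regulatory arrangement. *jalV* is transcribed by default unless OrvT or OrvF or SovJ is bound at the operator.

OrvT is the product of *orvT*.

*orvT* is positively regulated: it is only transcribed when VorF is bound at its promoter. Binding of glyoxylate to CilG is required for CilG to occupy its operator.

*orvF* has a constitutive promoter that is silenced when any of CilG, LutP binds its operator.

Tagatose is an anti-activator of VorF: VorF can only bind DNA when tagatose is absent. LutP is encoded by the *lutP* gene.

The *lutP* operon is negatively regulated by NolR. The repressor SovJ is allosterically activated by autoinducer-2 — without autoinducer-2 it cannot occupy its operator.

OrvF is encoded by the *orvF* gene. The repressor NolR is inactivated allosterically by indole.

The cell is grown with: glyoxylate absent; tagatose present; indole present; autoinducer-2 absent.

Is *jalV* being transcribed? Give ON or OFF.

ON

Tagatose is present, so VorF is inactive.
Required activator VorF is absent, so *orvT* is not transcribed.
So OrvT is not produced.
Glyoxylate is absent, so CilG is inactive.
Indole is present, so NolR is inactive.
With no repressor bound, *lutP* is transcribed.
So LutP is produced and active.
With repressor LutP bound, *orvF* is not transcribed.
So OrvF is not produced.
Autoinducer-2 is absent, so SovJ is inactive.
With no repressor bound, *jalV* is transcribed.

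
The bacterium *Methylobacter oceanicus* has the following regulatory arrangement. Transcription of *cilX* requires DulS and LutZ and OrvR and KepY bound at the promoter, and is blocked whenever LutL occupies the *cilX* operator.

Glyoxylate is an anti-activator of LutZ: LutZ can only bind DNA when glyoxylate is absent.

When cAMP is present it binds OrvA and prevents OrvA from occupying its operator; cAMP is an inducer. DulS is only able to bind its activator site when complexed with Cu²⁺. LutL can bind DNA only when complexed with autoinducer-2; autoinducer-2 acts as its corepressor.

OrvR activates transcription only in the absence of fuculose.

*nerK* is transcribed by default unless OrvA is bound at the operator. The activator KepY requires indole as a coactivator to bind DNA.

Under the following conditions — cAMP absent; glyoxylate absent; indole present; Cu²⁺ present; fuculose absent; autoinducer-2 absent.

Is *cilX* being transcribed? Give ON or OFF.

ON

Cu²⁺ is present, so DulS is active.
Autoinducer-2 is absent, so LutL is inactive.
Glyoxylate is absent, so LutZ is active.
Fuculose is absent, so OrvR is active.
Indole is present, so KepY is active.
No repressor is bound and DulS and LutZ and OrvR and KepY are active, so *cilX* is transcribed.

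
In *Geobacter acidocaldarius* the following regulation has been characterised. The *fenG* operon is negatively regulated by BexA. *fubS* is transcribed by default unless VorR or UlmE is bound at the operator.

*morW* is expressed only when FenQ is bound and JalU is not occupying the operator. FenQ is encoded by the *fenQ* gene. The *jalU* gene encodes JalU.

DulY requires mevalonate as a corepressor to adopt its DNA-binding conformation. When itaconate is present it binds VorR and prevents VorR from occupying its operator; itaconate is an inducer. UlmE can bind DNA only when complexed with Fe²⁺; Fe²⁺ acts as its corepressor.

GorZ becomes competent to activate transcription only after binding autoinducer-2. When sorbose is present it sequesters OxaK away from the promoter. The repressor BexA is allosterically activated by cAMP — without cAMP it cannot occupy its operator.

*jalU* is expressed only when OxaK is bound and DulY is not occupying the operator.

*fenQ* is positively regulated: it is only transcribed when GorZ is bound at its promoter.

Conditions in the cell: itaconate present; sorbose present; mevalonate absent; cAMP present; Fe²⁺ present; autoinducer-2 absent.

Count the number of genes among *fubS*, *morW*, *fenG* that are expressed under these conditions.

Itaconate is present, so VorR is inactive.
Fe²⁺ is present, so UlmE is active.
With repressor UlmE bound, *fubS* is not transcribed.
→ *fubS* is OFF.
Autoinducer-2 is absent, so GorZ is inactive.
Required activator GorZ is absent, so *fenQ* is not transcribed.
So FenQ is not produced.
Mevalonate is absent, so DulY is inactive.
Sorbose is present, so OxaK is inactive.
Required activator OxaK is absent, so *jalU* is not transcribed.
So JalU is not produced.
Required activator FenQ is absent, so *morW* is not transcribed.
→ *morW* is OFF.
cAMP is present, so BexA is active.
With repressor BexA bound, *fenG* is not transcribed.
→ *fenG* is OFF.
0 of the 3 genes are transcribed.

0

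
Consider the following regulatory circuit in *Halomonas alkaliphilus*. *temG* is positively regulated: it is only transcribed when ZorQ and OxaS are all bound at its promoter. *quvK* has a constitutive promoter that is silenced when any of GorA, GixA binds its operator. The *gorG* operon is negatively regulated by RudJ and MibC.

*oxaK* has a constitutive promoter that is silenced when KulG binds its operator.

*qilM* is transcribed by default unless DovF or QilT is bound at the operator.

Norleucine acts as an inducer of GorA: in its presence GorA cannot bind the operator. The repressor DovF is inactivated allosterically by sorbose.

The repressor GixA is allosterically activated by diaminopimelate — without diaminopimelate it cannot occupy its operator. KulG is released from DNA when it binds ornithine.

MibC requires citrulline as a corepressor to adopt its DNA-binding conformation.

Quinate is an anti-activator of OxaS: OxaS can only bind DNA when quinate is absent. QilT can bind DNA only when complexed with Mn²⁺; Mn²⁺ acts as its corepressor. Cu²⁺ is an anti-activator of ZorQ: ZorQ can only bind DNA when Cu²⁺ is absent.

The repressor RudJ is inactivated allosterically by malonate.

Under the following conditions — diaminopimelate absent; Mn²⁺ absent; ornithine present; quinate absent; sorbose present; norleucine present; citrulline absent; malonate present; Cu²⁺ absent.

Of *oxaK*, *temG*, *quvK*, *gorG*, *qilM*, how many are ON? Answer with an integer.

5

Ornithine is present, so KulG is inactive.
With no repressor bound, *oxaK* is transcribed.
→ *oxaK* is ON.
Cu²⁺ is absent, so ZorQ is active.
Quinate is absent, so OxaS is active.
No repressor is bound and ZorQ and OxaS are active, so *temG* is transcribed.
→ *temG* is ON.
Norleucine is present, so GorA is inactive.
Diaminopimelate is absent, so GixA is inactive.
With no repressor bound, *quvK* is transcribed.
→ *quvK* is ON.
Malonate is present, so RudJ is inactive.
Citrulline is absent, so MibC is inactive.
With no repressor bound, *gorG* is transcribed.
→ *gorG* is ON.
Sorbose is present, so DovF is inactive.
Mn²⁺ is absent, so QilT is inactive.
With no repressor bound, *qilM* is transcribed.
→ *qilM* is ON.
5 of the 5 genes are transcribed.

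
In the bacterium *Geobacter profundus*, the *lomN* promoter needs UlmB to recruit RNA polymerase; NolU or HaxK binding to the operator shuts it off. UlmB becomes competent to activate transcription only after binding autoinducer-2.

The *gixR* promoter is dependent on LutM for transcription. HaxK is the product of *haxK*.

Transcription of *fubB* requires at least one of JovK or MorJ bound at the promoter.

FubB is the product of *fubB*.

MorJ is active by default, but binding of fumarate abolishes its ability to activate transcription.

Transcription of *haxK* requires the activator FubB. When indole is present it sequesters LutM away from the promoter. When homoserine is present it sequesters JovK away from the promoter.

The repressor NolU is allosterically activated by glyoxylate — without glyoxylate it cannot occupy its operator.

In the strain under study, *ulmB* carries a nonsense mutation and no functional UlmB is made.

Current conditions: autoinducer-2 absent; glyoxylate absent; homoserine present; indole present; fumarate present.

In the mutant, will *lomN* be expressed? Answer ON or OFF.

Glyoxylate is absent, so NolU is inactive.
Homoserine is present, so JovK is inactive.
Fumarate is present, so MorJ is inactive.
No activator is available at the *fubB* promoter, so *fubB* is not transcribed.
So FubB is not produced.
Required activator FubB is absent, so *haxK* is not transcribed.
So HaxK is not produced.
UlmB is non-functional in this strain, so it has no effect.
Required activator UlmB is absent, so *lomN* is not transcribed.

OFF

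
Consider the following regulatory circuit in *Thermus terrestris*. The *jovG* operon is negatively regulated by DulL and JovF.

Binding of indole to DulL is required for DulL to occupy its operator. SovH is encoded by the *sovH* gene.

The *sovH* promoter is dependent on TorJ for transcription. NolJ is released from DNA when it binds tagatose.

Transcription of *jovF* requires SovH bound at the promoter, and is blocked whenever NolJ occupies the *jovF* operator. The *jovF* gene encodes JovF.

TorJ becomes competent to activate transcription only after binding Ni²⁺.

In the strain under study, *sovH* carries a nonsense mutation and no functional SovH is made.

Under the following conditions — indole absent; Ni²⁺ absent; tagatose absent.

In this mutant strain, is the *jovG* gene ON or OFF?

Indole is absent, so DulL is inactive.
Tagatose is absent, so NolJ is active.
SovH is non-functional in this strain, so it has no effect.
With repressor NolJ bound, *jovF* is not transcribed.
So JovF is not produced.
With no repressor bound, *jovG* is transcribed.

ON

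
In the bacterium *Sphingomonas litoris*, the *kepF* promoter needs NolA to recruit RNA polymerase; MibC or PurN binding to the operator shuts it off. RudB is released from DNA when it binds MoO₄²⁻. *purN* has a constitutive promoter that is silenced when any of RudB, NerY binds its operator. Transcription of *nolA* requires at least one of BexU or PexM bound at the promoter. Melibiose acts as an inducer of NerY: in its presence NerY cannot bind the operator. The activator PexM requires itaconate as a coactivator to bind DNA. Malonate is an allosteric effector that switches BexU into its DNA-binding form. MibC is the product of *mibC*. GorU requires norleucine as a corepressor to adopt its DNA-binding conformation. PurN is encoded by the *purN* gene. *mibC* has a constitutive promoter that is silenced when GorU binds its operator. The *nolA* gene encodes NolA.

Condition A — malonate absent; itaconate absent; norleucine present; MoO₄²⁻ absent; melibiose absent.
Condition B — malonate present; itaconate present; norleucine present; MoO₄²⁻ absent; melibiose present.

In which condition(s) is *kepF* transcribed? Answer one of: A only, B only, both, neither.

B only

Condition A:
Malonate is absent, so BexU is inactive.
Itaconate is absent, so PexM is inactive.
No activator is available at the *nolA* promoter, so *nolA* is not transcribed.
So NolA is not produced.
Norleucine is present, so GorU is active.
With repressor GorU bound, *mibC* is not transcribed.
So MibC is not produced.
MoO₄²⁻ is absent, so RudB is active.
Melibiose is absent, so NerY is active.
With repressor RudB bound, *purN* is not transcribed.
So PurN is not produced.
Required activator NolA is absent, so *kepF* is not transcribed.
→ *kepF* is OFF in A.
Condition B:
Malonate is present, so BexU is active.
Itaconate is present, so PexM is active.
Activator BexU is present, so *nolA* is transcribed.
So NolA is produced and active.
Norleucine is present, so GorU is active.
With repressor GorU bound, *mibC* is not transcribed.
So MibC is not produced.
MoO₄²⁻ is absent, so RudB is active.
Melibiose is present, so NerY is inactive.
With repressor RudB bound, *purN* is not transcribed.
So PurN is not produced.
No repressor is bound and NolA is active, so *kepF* is transcribed.
→ *kepF* is ON in B.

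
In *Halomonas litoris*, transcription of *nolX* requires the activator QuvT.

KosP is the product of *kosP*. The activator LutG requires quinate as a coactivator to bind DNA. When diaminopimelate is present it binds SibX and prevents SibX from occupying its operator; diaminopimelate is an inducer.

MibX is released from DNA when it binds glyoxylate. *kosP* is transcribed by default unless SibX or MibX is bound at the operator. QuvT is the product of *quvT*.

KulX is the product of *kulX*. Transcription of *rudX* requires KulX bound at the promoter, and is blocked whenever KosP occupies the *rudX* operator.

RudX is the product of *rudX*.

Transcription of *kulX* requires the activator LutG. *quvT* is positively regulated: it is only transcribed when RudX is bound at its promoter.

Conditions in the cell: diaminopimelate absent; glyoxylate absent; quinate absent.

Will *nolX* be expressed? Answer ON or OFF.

OFF

Quinate is absent, so LutG is inactive.
Required activator LutG is absent, so *kulX* is not transcribed.
So KulX is not produced.
Diaminopimelate is absent, so SibX is active.
Glyoxylate is absent, so MibX is active.
With repressor SibX bound, *kosP* is not transcribed.
So KosP is not produced.
Required activator KulX is absent, so *rudX* is not transcribed.
So RudX is not produced.
Required activator RudX is absent, so *quvT* is not transcribed.
So QuvT is not produced.
Required activator QuvT is absent, so *nolX* is not transcribed.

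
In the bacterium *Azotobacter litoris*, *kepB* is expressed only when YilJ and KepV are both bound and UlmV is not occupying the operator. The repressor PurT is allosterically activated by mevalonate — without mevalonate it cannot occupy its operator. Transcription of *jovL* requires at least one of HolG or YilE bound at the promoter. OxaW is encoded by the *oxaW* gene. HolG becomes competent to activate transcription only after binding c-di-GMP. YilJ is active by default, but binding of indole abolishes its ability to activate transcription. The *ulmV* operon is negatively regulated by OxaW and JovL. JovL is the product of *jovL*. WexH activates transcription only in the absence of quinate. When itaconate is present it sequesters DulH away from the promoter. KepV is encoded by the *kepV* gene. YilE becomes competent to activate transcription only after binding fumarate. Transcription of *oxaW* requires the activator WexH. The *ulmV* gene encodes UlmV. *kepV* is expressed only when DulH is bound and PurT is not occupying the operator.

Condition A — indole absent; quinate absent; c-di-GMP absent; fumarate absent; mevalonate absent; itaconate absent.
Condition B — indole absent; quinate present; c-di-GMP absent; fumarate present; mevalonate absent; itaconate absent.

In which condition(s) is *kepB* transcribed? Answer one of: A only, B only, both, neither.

both

Condition A:
Indole is absent, so YilJ is active.
Quinate is absent, so WexH is active.
No repressor is bound and WexH is active, so *oxaW* is transcribed.
So OxaW is produced and active.
c-di-GMP is absent, so HolG is inactive.
Fumarate is absent, so YilE is inactive.
No activator is available at the *jovL* promoter, so *jovL* is not transcribed.
So JovL is not produced.
With repressor OxaW bound, *ulmV* is not transcribed.
So UlmV is not produced.
Mevalonate is absent, so PurT is inactive.
Itaconate is absent, so DulH is active.
No repressor is bound and DulH is active, so *kepV* is transcribed.
So KepV is produced and active.
No repressor is bound and YilJ and KepV are active, so *kepB* is transcribed.
→ *kepB* is ON in A.
Condition B:
Indole is absent, so YilJ is active.
Quinate is present, so WexH is inactive.
Required activator WexH is absent, so *oxaW* is not transcribed.
So OxaW is not produced.
c-di-GMP is absent, so HolG is inactive.
Fumarate is present, so YilE is active.
Activator YilE is present, so *jovL* is transcribed.
So JovL is produced and active.
With repressor JovL bound, *ulmV* is not transcribed.
So UlmV is not produced.
Mevalonate is absent, so PurT is inactive.
Itaconate is absent, so DulH is active.
No repressor is bound and DulH is active, so *kepV* is transcribed.
So KepV is produced and active.
No repressor is bound and YilJ and KepV are active, so *kepB* is transcribed.
→ *kepB* is ON in B.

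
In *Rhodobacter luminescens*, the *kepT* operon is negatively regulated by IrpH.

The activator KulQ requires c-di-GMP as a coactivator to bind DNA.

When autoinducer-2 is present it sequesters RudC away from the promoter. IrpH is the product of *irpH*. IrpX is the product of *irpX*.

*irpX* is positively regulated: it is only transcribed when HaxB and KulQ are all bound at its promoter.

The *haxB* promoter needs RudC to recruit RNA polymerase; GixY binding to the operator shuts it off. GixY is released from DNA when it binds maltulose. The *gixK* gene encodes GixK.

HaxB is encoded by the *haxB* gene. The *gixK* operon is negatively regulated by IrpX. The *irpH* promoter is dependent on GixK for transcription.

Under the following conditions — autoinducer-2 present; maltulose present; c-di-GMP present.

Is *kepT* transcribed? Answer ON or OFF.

OFF

Autoinducer-2 is present, so RudC is inactive.
Maltulose is present, so GixY is inactive.
Required activator RudC is absent, so *haxB* is not transcribed.
So HaxB is not produced.
c-di-GMP is present, so KulQ is active.
Required activator HaxB is absent, so *irpX* is not transcribed.
So IrpX is not produced.
With no repressor bound, *gixK* is transcribed.
So GixK is produced and active.
No repressor is bound and GixK is active, so *irpH* is transcribed.
So IrpH is produced and active.
With repressor IrpH bound, *kepT* is not transcribed.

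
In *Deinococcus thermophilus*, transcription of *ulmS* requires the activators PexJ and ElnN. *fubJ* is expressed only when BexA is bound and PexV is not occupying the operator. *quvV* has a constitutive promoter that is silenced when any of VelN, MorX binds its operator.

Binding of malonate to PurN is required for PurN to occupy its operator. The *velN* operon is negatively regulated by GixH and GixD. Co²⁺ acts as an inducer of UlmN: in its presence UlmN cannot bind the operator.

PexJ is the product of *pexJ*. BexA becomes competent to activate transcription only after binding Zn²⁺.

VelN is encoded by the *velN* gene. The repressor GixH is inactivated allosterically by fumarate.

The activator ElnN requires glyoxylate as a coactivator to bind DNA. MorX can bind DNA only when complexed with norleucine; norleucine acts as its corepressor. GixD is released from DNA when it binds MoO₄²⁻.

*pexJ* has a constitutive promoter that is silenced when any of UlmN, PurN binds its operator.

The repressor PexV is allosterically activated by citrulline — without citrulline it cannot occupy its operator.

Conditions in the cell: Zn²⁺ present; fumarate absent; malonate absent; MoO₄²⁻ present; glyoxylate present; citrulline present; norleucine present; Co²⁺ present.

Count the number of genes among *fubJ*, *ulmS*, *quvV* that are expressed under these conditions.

Zn²⁺ is present, so BexA is active.
Citrulline is present, so PexV is active.
With repressor PexV bound, *fubJ* is not transcribed.
→ *fubJ* is OFF.
Co²⁺ is present, so UlmN is inactive.
Malonate is absent, so PurN is inactive.
With no repressor bound, *pexJ* is transcribed.
So PexJ is produced and active.
Glyoxylate is present, so ElnN is active.
No repressor is bound and PexJ and ElnN are active, so *ulmS* is transcribed.
→ *ulmS* is ON.
Fumarate is absent, so GixH is active.
MoO₄²⁻ is present, so GixD is inactive.
With repressor GixH bound, *velN* is not transcribed.
So VelN is not produced.
Norleucine is present, so MorX is active.
With repressor MorX bound, *quvV* is not transcribed.
→ *quvV* is OFF.
1 of the 3 genes is transcribed.

1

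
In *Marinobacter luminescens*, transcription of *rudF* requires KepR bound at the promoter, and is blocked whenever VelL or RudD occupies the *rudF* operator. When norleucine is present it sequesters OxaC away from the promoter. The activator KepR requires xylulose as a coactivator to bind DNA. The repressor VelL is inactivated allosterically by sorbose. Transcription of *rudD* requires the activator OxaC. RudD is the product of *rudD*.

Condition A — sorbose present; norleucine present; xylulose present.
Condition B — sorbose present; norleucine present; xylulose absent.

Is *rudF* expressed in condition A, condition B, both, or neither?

Condition A:
Sorbose is present, so VelL is inactive.
Norleucine is present, so OxaC is inactive.
Required activator OxaC is absent, so *rudD* is not transcribed.
So RudD is not produced.
Xylulose is present, so KepR is active.
No repressor is bound and KepR is active, so *rudF* is transcribed.
→ *rudF* is ON in A.
Condition B:
Sorbose is present, so VelL is inactive.
Norleucine is present, so OxaC is inactive.
Required activator OxaC is absent, so *rudD* is not transcribed.
So RudD is not produced.
Xylulose is absent, so KepR is inactive.
Required activator KepR is absent, so *rudF* is not transcribed.
→ *rudF* is OFF in B.

A only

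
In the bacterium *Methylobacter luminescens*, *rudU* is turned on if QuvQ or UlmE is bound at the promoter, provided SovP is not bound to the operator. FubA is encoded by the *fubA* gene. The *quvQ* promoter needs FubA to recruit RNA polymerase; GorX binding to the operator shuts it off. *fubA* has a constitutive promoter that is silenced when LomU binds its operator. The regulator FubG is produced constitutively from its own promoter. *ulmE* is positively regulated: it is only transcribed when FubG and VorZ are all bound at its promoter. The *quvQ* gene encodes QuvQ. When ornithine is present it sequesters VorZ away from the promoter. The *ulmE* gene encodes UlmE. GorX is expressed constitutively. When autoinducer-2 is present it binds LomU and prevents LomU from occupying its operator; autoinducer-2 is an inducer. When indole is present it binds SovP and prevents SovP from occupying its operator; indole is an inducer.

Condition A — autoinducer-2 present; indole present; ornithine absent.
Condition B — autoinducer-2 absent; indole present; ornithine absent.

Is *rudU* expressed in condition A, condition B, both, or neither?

both

Condition A:
Autoinducer-2 is present, so LomU is inactive.
With no repressor bound, *fubA* is transcribed.
So FubA is produced and active.
GorX is produced constitutively and is active.
With repressor GorX bound, *quvQ* is not transcribed.
So QuvQ is not produced.
Indole is present, so SovP is inactive.
FubG is produced constitutively and is active.
Ornithine is absent, so VorZ is active.
No repressor is bound and FubG and VorZ are active, so *ulmE* is transcribed.
So UlmE is produced and active.
Activator UlmE is present, so *rudU* is transcribed.
→ *rudU* is ON in A.
Condition B:
Autoinducer-2 is absent, so LomU is active.
With repressor LomU bound, *fubA* is not transcribed.
So FubA is not produced.
GorX is produced constitutively and is active.
With repressor GorX bound, *quvQ* is not transcribed.
So QuvQ is not produced.
Indole is present, so SovP is inactive.
FubG is produced constitutively and is active.
Ornithine is absent, so VorZ is active.
No repressor is bound and FubG and VorZ are active, so *ulmE* is transcribed.
So UlmE is produced and active.
Activator UlmE is present, so *rudU* is transcribed.
→ *rudU* is ON in B.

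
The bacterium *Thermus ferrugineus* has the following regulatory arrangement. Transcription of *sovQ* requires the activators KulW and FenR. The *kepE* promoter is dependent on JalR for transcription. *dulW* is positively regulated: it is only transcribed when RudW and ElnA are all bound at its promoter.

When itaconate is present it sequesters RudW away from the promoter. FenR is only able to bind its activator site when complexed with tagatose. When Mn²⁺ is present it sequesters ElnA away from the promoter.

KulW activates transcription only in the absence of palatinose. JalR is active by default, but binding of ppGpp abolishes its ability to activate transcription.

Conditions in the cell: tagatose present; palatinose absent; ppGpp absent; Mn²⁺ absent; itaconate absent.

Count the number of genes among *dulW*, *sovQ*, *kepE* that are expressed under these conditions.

3

Itaconate is absent, so RudW is active.
Mn²⁺ is absent, so ElnA is active.
No repressor is bound and RudW and ElnA are active, so *dulW* is transcribed.
→ *dulW* is ON.
Palatinose is absent, so KulW is active.
Tagatose is present, so FenR is active.
No repressor is bound and KulW and FenR are active, so *sovQ* is transcribed.
→ *sovQ* is ON.
ppGpp is absent, so JalR is active.
No repressor is bound and JalR is active, so *kepE* is transcribed.
→ *kepE* is ON.
3 of the 3 genes are transcribed.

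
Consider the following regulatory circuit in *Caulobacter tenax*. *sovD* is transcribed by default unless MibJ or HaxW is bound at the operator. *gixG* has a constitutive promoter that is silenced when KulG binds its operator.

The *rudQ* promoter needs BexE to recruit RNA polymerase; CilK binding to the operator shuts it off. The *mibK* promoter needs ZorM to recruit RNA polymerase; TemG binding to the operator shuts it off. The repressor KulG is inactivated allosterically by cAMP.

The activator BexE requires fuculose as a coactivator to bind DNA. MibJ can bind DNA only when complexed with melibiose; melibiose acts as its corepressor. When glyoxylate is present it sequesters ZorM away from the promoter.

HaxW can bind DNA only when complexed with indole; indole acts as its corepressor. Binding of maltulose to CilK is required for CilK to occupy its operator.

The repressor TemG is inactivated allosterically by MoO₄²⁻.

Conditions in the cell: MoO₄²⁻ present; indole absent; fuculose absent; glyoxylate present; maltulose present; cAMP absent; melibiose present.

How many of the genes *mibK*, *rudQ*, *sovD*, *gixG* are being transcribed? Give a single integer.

0

Glyoxylate is present, so ZorM is inactive.
MoO₄²⁻ is present, so TemG is inactive.
Required activator ZorM is absent, so *mibK* is not transcribed.
→ *mibK* is OFF.
Maltulose is present, so CilK is active.
Fuculose is absent, so BexE is inactive.
With repressor CilK bound, *rudQ* is not transcribed.
→ *rudQ* is OFF.
Melibiose is present, so MibJ is active.
Indole is absent, so HaxW is inactive.
With repressor MibJ bound, *sovD* is not transcribed.
→ *sovD* is OFF.
cAMP is absent, so KulG is active.
With repressor KulG bound, *gixG* is not transcribed.
→ *gixG* is OFF.
0 of the 4 genes are transcribed.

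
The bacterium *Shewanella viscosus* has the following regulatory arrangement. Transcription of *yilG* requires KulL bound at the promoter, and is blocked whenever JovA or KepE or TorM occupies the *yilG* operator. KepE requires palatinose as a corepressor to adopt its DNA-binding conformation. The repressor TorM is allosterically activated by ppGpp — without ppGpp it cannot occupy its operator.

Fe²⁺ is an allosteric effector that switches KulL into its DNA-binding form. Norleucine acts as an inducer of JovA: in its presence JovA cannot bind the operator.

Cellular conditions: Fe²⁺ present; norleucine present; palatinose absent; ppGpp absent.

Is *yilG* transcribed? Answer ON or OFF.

ON

Fe²⁺ is present, so KulL is active.
Norleucine is present, so JovA is inactive.
Palatinose is absent, so KepE is inactive.
ppGpp is absent, so TorM is inactive.
No repressor is bound and KulL is active, so *yilG* is transcribed.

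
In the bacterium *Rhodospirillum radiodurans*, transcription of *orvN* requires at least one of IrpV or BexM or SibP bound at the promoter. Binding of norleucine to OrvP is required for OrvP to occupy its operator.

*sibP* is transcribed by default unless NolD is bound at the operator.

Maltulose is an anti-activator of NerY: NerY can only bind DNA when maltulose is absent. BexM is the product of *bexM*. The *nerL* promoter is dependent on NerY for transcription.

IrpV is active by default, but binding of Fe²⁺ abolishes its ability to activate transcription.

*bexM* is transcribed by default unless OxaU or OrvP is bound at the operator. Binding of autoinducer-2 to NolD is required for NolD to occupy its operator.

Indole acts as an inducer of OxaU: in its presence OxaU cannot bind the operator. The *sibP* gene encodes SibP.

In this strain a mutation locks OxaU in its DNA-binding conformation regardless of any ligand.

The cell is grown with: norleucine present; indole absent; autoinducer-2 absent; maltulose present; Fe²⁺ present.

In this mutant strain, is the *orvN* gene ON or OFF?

ON

Fe²⁺ is present, so IrpV is inactive.
OxaU is constitutively active in this strain.
Norleucine is present, so OrvP is active.
With repressor OxaU bound, *bexM* is not transcribed.
So BexM is not produced.
Autoinducer-2 is absent, so NolD is inactive.
With no repressor bound, *sibP* is transcribed.
So SibP is produced and active.
Activator SibP is present, so *orvN* is transcribed.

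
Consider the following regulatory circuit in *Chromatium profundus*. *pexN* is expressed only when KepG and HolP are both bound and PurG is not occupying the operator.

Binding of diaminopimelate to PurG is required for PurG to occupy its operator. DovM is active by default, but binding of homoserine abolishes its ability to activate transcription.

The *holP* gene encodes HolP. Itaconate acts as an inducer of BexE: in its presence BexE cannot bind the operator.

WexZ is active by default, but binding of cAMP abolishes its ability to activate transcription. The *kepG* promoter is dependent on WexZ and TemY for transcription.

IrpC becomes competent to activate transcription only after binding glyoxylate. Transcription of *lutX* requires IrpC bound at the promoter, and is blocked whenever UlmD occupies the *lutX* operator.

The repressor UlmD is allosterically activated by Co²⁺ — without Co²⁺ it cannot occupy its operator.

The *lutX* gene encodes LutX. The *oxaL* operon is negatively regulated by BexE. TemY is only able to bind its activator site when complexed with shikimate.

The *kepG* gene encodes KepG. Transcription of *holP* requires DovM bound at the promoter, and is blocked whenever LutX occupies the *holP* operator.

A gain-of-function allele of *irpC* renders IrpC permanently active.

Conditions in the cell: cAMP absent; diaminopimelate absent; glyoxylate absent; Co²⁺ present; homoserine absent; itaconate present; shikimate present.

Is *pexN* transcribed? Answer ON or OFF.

ON

cAMP is absent, so WexZ is active.
Shikimate is present, so TemY is active.
No repressor is bound and WexZ and TemY are active, so *kepG* is transcribed.
So KepG is produced and active.
Diaminopimelate is absent, so PurG is inactive.
Co²⁺ is present, so UlmD is active.
IrpC is constitutively active in this strain.
With repressor UlmD bound, *lutX* is not transcribed.
So LutX is not produced.
Homoserine is absent, so DovM is active.
No repressor is bound and DovM is active, so *holP* is transcribed.
So HolP is produced and active.
No repressor is bound and KepG and HolP are active, so *pexN* is transcribed.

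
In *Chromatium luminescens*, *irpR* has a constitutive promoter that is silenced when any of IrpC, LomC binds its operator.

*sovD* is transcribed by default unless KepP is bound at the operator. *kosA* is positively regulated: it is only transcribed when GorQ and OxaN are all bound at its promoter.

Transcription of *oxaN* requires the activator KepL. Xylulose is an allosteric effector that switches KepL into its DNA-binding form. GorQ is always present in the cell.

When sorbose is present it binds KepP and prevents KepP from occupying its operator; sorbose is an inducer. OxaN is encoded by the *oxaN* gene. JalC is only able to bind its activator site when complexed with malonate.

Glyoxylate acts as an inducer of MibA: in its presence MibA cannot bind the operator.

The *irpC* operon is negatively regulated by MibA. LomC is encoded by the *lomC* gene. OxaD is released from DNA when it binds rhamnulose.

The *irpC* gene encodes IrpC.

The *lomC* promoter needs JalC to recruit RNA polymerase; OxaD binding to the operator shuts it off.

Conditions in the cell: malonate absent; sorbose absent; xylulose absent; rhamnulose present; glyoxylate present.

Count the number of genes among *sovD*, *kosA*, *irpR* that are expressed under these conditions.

0

Sorbose is absent, so KepP is active.
With repressor KepP bound, *sovD* is not transcribed.
→ *sovD* is OFF.
GorQ is produced constitutively and is active.
Xylulose is absent, so KepL is inactive.
Required activator KepL is absent, so *oxaN* is not transcribed.
So OxaN is not produced.
Required activator OxaN is absent, so *kosA* is not transcribed.
→ *kosA* is OFF.
Glyoxylate is present, so MibA is inactive.
With no repressor bound, *irpC* is transcribed.
So IrpC is produced and active.
Malonate is absent, so JalC is inactive.
Rhamnulose is present, so OxaD is inactive.
Required activator JalC is absent, so *lomC* is not transcribed.
So LomC is not produced.
With repressor IrpC bound, *irpR* is not transcribed.
→ *irpR* is OFF.
0 of the 3 genes are transcribed.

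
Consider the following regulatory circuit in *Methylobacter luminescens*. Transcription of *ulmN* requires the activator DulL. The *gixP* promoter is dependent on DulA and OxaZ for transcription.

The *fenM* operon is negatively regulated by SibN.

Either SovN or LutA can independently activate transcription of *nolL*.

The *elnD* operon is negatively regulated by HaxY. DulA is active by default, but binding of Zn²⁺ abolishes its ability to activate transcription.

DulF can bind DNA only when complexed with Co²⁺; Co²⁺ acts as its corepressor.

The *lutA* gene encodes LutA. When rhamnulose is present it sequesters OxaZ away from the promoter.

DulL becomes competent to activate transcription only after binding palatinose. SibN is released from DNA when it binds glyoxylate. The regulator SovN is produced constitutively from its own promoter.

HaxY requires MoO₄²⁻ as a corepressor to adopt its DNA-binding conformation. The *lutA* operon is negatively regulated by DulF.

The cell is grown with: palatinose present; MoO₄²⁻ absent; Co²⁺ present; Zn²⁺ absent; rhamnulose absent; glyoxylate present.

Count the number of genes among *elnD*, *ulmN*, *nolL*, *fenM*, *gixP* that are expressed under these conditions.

MoO₄²⁻ is absent, so HaxY is inactive.
With no repressor bound, *elnD* is transcribed.
→ *elnD* is ON.
Palatinose is present, so DulL is active.
No repressor is bound and DulL is active, so *ulmN* is transcribed.
→ *ulmN* is ON.
SovN is produced constitutively and is active.
Co²⁺ is present, so DulF is active.
With repressor DulF bound, *lutA* is not transcribed.
So LutA is not produced.
Activator SovN is present, so *nolL* is transcribed.
→ *nolL* is ON.
Glyoxylate is present, so SibN is inactive.
With no repressor bound, *fenM* is transcribed.
→ *fenM* is ON.
Zn²⁺ is absent, so DulA is active.
Rhamnulose is absent, so OxaZ is active.
No repressor is bound and DulA and OxaZ are active, so *gixP* is transcribed.
→ *gixP* is ON.
5 of the 5 genes are transcribed.

5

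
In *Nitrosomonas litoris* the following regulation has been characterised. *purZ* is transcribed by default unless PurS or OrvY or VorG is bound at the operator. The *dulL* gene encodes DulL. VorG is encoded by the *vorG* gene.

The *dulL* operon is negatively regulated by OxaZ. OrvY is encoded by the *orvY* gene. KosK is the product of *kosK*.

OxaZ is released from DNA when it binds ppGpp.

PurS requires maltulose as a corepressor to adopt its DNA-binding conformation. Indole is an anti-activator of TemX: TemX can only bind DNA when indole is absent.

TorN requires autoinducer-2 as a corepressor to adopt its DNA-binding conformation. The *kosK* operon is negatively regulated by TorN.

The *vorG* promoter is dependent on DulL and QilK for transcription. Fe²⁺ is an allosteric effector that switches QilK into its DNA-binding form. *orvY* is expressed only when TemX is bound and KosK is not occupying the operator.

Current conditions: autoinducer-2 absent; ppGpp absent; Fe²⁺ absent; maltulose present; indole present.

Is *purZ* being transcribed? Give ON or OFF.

Maltulose is present, so PurS is active.
Autoinducer-2 is absent, so TorN is inactive.
With no repressor bound, *kosK* is transcribed.
So KosK is produced and active.
Indole is present, so TemX is inactive.
With repressor KosK bound, *orvY* is not transcribed.
So OrvY is not produced.
ppGpp is absent, so OxaZ is active.
With repressor OxaZ bound, *dulL* is not transcribed.
So DulL is not produced.
Fe²⁺ is absent, so QilK is inactive.
Required activator DulL is absent, so *vorG* is not transcribed.
So VorG is not produced.
With repressor PurS bound, *purZ* is not transcribed.

OFF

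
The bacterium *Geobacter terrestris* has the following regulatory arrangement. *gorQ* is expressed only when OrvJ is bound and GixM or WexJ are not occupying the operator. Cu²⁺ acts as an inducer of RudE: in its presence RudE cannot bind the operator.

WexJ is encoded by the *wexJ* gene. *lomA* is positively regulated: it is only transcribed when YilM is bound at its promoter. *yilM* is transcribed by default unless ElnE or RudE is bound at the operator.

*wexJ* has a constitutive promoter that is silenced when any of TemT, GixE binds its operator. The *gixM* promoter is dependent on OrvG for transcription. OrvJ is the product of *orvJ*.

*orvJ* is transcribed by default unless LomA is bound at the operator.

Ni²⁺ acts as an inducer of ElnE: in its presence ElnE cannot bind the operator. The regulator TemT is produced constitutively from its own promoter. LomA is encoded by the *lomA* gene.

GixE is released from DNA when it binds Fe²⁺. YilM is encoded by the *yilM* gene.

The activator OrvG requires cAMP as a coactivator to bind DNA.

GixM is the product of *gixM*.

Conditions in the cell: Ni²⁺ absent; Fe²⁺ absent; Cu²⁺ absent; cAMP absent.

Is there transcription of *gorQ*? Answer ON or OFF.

ON

cAMP is absent, so OrvG is inactive.
Required activator OrvG is absent, so *gixM* is not transcribed.
So GixM is not produced.
TemT is produced constitutively and is active.
Fe²⁺ is absent, so GixE is active.
With repressor TemT bound, *wexJ* is not transcribed.
So WexJ is not produced.
Ni²⁺ is absent, so ElnE is active.
Cu²⁺ is absent, so RudE is active.
With repressor ElnE bound, *yilM* is not transcribed.
So YilM is not produced.
Required activator YilM is absent, so *lomA* is not transcribed.
So LomA is not produced.
With no repressor bound, *orvJ* is transcribed.
So OrvJ is produced and active.
No repressor is bound and OrvJ is active, so *gorQ* is transcribed.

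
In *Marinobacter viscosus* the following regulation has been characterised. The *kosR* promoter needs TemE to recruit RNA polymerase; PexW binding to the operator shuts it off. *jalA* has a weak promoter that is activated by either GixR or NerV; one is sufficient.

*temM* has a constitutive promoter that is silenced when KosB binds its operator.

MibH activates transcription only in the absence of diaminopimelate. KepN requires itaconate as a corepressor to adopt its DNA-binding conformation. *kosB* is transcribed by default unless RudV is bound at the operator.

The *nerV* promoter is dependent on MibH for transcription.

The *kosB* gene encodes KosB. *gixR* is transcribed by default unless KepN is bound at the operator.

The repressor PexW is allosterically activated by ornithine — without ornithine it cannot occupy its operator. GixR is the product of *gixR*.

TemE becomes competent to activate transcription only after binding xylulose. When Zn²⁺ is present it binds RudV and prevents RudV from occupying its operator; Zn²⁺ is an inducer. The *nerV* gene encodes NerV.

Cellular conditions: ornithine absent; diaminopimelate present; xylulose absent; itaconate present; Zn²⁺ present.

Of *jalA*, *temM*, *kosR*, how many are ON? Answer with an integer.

0

Itaconate is present, so KepN is active.
With repressor KepN bound, *gixR* is not transcribed.
So GixR is not produced.
Diaminopimelate is present, so MibH is inactive.
Required activator MibH is absent, so *nerV* is not transcribed.
So NerV is not produced.
No activator is available at the *jalA* promoter, so *jalA* is not transcribed.
→ *jalA* is OFF.
Zn²⁺ is present, so RudV is inactive.
With no repressor bound, *kosB* is transcribed.
So KosB is produced and active.
With repressor KosB bound, *temM* is not transcribed.
→ *temM* is OFF.
Ornithine is absent, so PexW is inactive.
Xylulose is absent, so TemE is inactive.
Required activator TemE is absent, so *kosR* is not transcribed.
→ *kosR* is OFF.
0 of the 3 genes are transcribed.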